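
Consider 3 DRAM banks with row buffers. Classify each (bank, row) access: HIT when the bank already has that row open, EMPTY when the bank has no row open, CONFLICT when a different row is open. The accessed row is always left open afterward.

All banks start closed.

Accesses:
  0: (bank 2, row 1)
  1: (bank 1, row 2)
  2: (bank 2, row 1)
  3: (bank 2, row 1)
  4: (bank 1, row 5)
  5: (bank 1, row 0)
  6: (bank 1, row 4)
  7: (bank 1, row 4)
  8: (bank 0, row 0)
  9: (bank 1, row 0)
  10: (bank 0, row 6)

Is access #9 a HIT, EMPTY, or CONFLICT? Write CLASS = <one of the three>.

step 0: bank2 None->1 [EMPTY]
step 1: bank1 None->2 [EMPTY]
step 2: bank2 1->1 [HIT]
step 3: bank2 1->1 [HIT]
step 4: bank1 2->5 [CONFLICT]
step 5: bank1 5->0 [CONFLICT]
step 6: bank1 0->4 [CONFLICT]
step 7: bank1 4->4 [HIT]
step 8: bank0 None->0 [EMPTY]
step 9: bank1 4->0 [CONFLICT]
step 10: bank0 0->6 [CONFLICT]

CLASS = CONFLICT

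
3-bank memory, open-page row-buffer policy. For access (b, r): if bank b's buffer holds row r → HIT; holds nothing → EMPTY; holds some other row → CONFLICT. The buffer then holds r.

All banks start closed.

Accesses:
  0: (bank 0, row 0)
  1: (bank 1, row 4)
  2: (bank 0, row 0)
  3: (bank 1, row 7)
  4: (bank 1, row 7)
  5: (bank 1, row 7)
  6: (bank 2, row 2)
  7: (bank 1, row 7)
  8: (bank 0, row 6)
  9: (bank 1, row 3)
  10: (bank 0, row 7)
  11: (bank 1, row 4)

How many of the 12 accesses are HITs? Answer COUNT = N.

  [0] b0 r0: no row ⇒ E
  [1] b1 r4: no row ⇒ E
  [2] b0 r0: had r0 ⇒ H
  [3] b1 r7: had r4 ⇒ C
  [4] b1 r7: had r7 ⇒ H
  [5] b1 r7: had r7 ⇒ H
  [6] b2 r2: no row ⇒ E
  [7] b1 r7: had r7 ⇒ H
  [8] b0 r6: had r0 ⇒ C
  [9] b1 r3: had r7 ⇒ C
  [10] b0 r7: had r6 ⇒ C
  [11] b1 r4: had r3 ⇒ C

COUNT = 4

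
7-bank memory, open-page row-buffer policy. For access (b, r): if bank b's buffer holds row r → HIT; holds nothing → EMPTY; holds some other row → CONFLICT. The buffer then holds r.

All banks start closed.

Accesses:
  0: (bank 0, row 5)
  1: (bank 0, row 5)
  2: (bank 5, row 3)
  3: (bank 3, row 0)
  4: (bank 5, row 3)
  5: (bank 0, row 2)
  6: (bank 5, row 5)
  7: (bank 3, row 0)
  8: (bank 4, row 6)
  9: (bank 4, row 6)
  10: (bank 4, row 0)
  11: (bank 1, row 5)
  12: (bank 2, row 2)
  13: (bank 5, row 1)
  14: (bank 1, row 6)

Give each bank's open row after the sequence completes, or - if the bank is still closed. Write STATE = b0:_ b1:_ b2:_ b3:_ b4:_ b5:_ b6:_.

#0 (0,5) E
#1 (0,5) H  (was 5)
#2 (5,3) E
#3 (3,0) E
#4 (5,3) H  (was 3)
#5 (0,2) C  (was 5)
#6 (5,5) C  (was 3)
#7 (3,0) H  (was 0)
#8 (4,6) E
#9 (4,6) H  (was 6)
#10 (4,0) C  (was 6)
#11 (1,5) E
#12 (2,2) E
#13 (5,1) C  (was 5)
#14 (1,6) C  (was 5)

STATE = b0:2 b1:6 b2:2 b3:0 b4:0 b5:1 b6:-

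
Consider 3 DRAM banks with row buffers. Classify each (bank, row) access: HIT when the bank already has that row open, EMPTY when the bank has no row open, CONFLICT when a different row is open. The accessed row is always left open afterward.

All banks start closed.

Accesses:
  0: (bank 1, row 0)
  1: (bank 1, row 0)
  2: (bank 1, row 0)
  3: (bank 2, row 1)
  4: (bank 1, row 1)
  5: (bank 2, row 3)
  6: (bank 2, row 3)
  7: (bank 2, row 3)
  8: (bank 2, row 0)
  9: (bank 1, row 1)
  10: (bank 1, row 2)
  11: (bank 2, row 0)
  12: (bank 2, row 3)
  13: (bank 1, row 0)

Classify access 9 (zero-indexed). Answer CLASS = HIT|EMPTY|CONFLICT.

#0 (1,0) E
#1 (1,0) H  (was 0)
#2 (1,0) H  (was 0)
#3 (2,1) E
#4 (1,1) C  (was 0)
#5 (2,3) C  (was 1)
#6 (2,3) H  (was 3)
#7 (2,3) H  (was 3)
#8 (2,0) C  (was 3)
#9 (1,1) H  (was 1)
#10 (1,2) C  (was 1)
#11 (2,0) H  (was 0)
#12 (2,3) C  (was 0)
#13 (1,0) C  (was 2)

CLASS = HIT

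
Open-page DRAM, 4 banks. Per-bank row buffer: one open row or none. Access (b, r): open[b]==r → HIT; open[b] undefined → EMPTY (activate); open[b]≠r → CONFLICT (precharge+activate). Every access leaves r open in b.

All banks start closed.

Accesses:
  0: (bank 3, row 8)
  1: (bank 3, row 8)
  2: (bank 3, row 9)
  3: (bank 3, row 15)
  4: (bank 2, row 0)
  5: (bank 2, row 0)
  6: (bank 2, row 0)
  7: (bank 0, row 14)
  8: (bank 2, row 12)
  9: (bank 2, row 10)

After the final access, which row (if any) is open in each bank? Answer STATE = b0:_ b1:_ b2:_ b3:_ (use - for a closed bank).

STATE = b0:14 b1:- b2:10 b3:15

  [0] b3 r8: no row ⇒ E
  [1] b3 r8: had r8 ⇒ H
  [2] b3 r9: had r8 ⇒ C
  [3] b3 r15: had r9 ⇒ C
  [4] b2 r0: no row ⇒ E
  [5] b2 r0: had r0 ⇒ H
  [6] b2 r0: had r0 ⇒ H
  [7] b0 r14: no row ⇒ E
  [8] b2 r12: had r0 ⇒ C
  [9] b2 r10: had r12 ⇒ C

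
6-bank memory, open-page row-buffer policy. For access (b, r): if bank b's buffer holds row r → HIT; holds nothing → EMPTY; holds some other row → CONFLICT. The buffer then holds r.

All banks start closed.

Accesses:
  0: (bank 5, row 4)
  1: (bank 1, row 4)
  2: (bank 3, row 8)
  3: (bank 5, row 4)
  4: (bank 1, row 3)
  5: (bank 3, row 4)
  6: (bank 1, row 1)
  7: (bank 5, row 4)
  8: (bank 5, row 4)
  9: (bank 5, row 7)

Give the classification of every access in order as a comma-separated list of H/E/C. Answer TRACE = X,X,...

TRACE = E,E,E,H,C,C,C,H,H,C

0: bank 5 row 4 — prev None → EMPTY
1: bank 1 row 4 — prev None → EMPTY
2: bank 3 row 8 — prev None → EMPTY
3: bank 5 row 4 — prev 4 → HIT
4: bank 1 row 3 — prev 4 → CONFLICT
5: bank 3 row 4 — prev 8 → CONFLICT
6: bank 1 row 1 — prev 3 → CONFLICT
7: bank 5 row 4 — prev 4 → HIT
8: bank 5 row 4 — prev 4 → HIT
9: bank 5 row 7 — prev 4 → CONFLICT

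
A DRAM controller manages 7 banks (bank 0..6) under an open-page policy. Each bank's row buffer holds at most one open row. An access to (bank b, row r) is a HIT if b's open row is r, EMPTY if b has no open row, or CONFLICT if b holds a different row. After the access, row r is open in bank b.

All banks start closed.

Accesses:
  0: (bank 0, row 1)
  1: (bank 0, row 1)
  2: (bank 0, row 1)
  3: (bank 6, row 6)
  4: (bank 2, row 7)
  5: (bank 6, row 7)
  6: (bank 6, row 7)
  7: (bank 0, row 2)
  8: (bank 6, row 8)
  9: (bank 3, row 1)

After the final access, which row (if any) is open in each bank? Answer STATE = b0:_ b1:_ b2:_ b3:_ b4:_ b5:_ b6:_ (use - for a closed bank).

  [0] b0 r1: no row ⇒ E
  [1] b0 r1: had r1 ⇒ H
  [2] b0 r1: had r1 ⇒ H
  [3] b6 r6: no row ⇒ E
  [4] b2 r7: no row ⇒ E
  [5] b6 r7: had r6 ⇒ C
  [6] b6 r7: had r7 ⇒ H
  [7] b0 r2: had r1 ⇒ C
  [8] b6 r8: had r7 ⇒ C
  [9] b3 r1: no row ⇒ E

STATE = b0:2 b1:- b2:7 b3:1 b4:- b5:- b6:8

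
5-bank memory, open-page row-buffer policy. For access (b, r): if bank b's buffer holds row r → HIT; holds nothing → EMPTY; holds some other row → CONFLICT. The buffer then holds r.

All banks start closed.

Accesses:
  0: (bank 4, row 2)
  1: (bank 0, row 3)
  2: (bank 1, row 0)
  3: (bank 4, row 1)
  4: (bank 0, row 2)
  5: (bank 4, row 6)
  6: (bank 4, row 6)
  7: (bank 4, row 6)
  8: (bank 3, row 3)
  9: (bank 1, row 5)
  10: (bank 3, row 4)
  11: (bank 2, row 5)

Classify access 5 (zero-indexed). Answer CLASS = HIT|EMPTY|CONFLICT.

CLASS = CONFLICT

  [0] b4 r2: no row ⇒ E
  [1] b0 r3: no row ⇒ E
  [2] b1 r0: no row ⇒ E
  [3] b4 r1: had r2 ⇒ C
  [4] b0 r2: had r3 ⇒ C
  [5] b4 r6: had r1 ⇒ C
  [6] b4 r6: had r6 ⇒ H
  [7] b4 r6: had r6 ⇒ H
  [8] b3 r3: no row ⇒ E
  [9] b1 r5: had r0 ⇒ C
  [10] b3 r4: had r3 ⇒ C
  [11] b2 r5: no row ⇒ E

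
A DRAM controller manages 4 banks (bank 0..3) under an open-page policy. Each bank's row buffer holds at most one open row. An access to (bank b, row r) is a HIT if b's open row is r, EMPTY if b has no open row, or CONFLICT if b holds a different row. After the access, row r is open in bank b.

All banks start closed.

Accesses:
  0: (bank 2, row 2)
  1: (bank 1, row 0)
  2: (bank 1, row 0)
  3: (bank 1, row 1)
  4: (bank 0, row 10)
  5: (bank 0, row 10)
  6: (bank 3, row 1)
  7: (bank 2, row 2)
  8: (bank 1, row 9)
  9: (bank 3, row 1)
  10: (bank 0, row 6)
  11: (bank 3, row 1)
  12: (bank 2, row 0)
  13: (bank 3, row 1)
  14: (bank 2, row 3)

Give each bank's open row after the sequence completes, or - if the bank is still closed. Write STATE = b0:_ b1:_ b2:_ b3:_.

STATE = b0:6 b1:9 b2:3 b3:1

  [0] b2 r2: no row ⇒ E
  [1] b1 r0: no row ⇒ E
  [2] b1 r0: had r0 ⇒ H
  [3] b1 r1: had r0 ⇒ C
  [4] b0 r10: no row ⇒ E
  [5] b0 r10: had r10 ⇒ H
  [6] b3 r1: no row ⇒ E
  [7] b2 r2: had r2 ⇒ H
  [8] b1 r9: had r1 ⇒ C
  [9] b3 r1: had r1 ⇒ H
  [10] b0 r6: had r10 ⇒ C
  [11] b3 r1: had r1 ⇒ H
  [12] b2 r0: had r2 ⇒ C
  [13] b3 r1: had r1 ⇒ H
  [14] b2 r3: had r0 ⇒ C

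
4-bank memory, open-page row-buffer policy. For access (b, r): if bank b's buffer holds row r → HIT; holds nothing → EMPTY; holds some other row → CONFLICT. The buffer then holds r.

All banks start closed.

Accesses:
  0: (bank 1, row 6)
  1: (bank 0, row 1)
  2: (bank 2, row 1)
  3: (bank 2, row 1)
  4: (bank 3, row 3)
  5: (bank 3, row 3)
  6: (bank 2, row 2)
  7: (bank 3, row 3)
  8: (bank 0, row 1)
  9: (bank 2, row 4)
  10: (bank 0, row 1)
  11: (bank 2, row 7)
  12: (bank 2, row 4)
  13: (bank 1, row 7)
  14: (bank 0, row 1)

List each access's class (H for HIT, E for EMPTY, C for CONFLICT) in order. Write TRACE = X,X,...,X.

TRACE = E,E,E,H,E,H,C,H,H,C,H,C,C,C,H

step 0: bank1 None->6 [EMPTY]
step 1: bank0 None->1 [EMPTY]
step 2: bank2 None->1 [EMPTY]
step 3: bank2 1->1 [HIT]
step 4: bank3 None->3 [EMPTY]
step 5: bank3 3->3 [HIT]
step 6: bank2 1->2 [CONFLICT]
step 7: bank3 3->3 [HIT]
step 8: bank0 1->1 [HIT]
step 9: bank2 2->4 [CONFLICT]
step 10: bank0 1->1 [HIT]
step 11: bank2 4->7 [CONFLICT]
step 12: bank2 7->4 [CONFLICT]
step 13: bank1 6->7 [CONFLICT]
step 14: bank0 1->1 [HIT]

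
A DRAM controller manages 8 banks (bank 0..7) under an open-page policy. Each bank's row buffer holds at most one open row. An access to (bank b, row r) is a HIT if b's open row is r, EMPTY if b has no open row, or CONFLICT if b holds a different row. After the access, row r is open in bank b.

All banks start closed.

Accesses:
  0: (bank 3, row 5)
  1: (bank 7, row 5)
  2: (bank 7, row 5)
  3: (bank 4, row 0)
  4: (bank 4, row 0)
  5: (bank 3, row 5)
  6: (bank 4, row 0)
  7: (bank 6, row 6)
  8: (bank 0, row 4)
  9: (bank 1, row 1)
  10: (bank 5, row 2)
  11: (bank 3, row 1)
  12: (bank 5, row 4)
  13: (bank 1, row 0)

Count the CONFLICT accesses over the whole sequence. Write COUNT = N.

COUNT = 3

0: bank 3 row 5 — prev None → EMPTY
1: bank 7 row 5 — prev None → EMPTY
2: bank 7 row 5 — prev 5 → HIT
3: bank 4 row 0 — prev None → EMPTY
4: bank 4 row 0 — prev 0 → HIT
5: bank 3 row 5 — prev 5 → HIT
6: bank 4 row 0 — prev 0 → HIT
7: bank 6 row 6 — prev None → EMPTY
8: bank 0 row 4 — prev None → EMPTY
9: bank 1 row 1 — prev None → EMPTY
10: bank 5 row 2 — prev None → EMPTY
11: bank 3 row 1 — prev 5 → CONFLICT
12: bank 5 row 4 — prev 2 → CONFLICT
13: bank 1 row 0 — prev 1 → CONFLICT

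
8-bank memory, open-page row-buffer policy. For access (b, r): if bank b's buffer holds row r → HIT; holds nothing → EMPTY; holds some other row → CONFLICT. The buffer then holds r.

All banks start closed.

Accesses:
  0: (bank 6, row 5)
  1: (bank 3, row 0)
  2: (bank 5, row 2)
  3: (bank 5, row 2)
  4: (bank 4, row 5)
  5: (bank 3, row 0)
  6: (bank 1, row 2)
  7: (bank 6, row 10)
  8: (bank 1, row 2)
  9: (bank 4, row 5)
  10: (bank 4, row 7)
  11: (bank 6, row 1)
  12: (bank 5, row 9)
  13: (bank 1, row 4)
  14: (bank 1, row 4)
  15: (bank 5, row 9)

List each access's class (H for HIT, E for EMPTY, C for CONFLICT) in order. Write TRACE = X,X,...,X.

TRACE = E,E,E,H,E,H,E,C,H,H,C,C,C,C,H,H

#0 (6,5) E
#1 (3,0) E
#2 (5,2) E
#3 (5,2) H  (was 2)
#4 (4,5) E
#5 (3,0) H  (was 0)
#6 (1,2) E
#7 (6,10) C  (was 5)
#8 (1,2) H  (was 2)
#9 (4,5) H  (was 5)
#10 (4,7) C  (was 5)
#11 (6,1) C  (was 10)
#12 (5,9) C  (was 2)
#13 (1,4) C  (was 2)
#14 (1,4) H  (was 4)
#15 (5,9) H  (was 9)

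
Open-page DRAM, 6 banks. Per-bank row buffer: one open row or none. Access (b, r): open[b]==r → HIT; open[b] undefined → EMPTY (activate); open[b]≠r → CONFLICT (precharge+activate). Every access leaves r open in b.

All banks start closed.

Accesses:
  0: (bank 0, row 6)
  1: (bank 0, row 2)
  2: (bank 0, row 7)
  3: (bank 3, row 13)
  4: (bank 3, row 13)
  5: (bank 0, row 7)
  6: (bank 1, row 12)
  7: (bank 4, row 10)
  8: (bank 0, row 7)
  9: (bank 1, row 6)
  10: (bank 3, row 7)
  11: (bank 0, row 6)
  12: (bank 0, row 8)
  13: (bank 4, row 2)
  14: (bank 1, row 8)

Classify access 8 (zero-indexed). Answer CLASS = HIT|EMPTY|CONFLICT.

CLASS = HIT

step 0: bank0 None->6 [EMPTY]
step 1: bank0 6->2 [CONFLICT]
step 2: bank0 2->7 [CONFLICT]
step 3: bank3 None->13 [EMPTY]
step 4: bank3 13->13 [HIT]
step 5: bank0 7->7 [HIT]
step 6: bank1 None->12 [EMPTY]
step 7: bank4 None->10 [EMPTY]
step 8: bank0 7->7 [HIT]
step 9: bank1 12->6 [CONFLICT]
step 10: bank3 13->7 [CONFLICT]
step 11: bank0 7->6 [CONFLICT]
step 12: bank0 6->8 [CONFLICT]
step 13: bank4 10->2 [CONFLICT]
step 14: bank1 6->8 [CONFLICT]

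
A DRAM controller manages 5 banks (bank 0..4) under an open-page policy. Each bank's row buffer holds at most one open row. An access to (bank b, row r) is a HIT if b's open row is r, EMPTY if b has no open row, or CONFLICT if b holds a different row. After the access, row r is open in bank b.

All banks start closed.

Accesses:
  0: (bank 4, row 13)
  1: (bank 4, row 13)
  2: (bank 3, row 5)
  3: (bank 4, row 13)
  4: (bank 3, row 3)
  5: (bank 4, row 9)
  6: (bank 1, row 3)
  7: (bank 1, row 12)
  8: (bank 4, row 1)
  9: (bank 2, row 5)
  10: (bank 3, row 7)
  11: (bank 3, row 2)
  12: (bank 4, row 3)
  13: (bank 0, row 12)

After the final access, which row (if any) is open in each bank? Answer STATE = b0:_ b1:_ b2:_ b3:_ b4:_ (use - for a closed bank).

step 0: bank4 None->13 [EMPTY]
step 1: bank4 13->13 [HIT]
step 2: bank3 None->5 [EMPTY]
step 3: bank4 13->13 [HIT]
step 4: bank3 5->3 [CONFLICT]
step 5: bank4 13->9 [CONFLICT]
step 6: bank1 None->3 [EMPTY]
step 7: bank1 3->12 [CONFLICT]
step 8: bank4 9->1 [CONFLICT]
step 9: bank2 None->5 [EMPTY]
step 10: bank3 3->7 [CONFLICT]
step 11: bank3 7->2 [CONFLICT]
step 12: bank4 1->3 [CONFLICT]
step 13: bank0 None->12 [EMPTY]

STATE = b0:12 b1:12 b2:5 b3:2 b4:3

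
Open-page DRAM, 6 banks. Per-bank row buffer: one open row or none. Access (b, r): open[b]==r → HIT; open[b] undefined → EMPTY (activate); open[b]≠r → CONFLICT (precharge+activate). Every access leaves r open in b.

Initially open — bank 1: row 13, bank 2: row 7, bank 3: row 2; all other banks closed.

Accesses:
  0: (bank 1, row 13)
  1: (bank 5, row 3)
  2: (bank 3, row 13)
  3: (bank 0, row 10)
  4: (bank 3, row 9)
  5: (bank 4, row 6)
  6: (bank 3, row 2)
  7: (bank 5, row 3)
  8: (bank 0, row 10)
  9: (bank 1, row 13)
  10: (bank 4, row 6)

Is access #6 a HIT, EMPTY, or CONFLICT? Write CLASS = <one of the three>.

CLASS = CONFLICT

  [0] b1 r13: had r13 ⇒ H
  [1] b5 r3: no row ⇒ E
  [2] b3 r13: had r2 ⇒ C
  [3] b0 r10: no row ⇒ E
  [4] b3 r9: had r13 ⇒ C
  [5] b4 r6: no row ⇒ E
  [6] b3 r2: had r9 ⇒ C
  [7] b5 r3: had r3 ⇒ H
  [8] b0 r10: had r10 ⇒ H
  [9] b1 r13: had r13 ⇒ H
  [10] b4 r6: had r6 ⇒ H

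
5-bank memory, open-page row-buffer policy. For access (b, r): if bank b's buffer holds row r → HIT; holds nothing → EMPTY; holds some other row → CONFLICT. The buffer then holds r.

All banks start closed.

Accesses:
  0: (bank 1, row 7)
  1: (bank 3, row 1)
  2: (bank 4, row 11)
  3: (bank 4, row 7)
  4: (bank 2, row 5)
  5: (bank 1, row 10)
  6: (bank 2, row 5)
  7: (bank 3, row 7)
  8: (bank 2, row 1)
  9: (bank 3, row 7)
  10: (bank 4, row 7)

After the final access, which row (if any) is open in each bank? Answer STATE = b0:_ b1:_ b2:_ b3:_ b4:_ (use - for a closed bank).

STATE = b0:- b1:10 b2:1 b3:7 b4:7

#0 (1,7) E
#1 (3,1) E
#2 (4,11) E
#3 (4,7) C  (was 11)
#4 (2,5) E
#5 (1,10) C  (was 7)
#6 (2,5) H  (was 5)
#7 (3,7) C  (was 1)
#8 (2,1) C  (was 5)
#9 (3,7) H  (was 7)
#10 (4,7) H  (was 7)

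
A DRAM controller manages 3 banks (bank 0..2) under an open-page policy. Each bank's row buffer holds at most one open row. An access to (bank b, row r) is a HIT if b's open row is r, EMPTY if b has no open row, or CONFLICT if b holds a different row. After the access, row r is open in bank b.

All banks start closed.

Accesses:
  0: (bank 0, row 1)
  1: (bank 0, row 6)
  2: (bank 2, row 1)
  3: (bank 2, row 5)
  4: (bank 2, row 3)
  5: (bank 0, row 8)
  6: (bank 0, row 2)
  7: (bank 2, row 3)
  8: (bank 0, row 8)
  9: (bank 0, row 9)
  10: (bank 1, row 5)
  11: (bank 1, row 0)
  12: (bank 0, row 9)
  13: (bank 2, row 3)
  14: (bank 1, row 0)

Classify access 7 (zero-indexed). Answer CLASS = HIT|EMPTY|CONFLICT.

step 0: bank0 None->1 [EMPTY]
step 1: bank0 1->6 [CONFLICT]
step 2: bank2 None->1 [EMPTY]
step 3: bank2 1->5 [CONFLICT]
step 4: bank2 5->3 [CONFLICT]
step 5: bank0 6->8 [CONFLICT]
step 6: bank0 8->2 [CONFLICT]
step 7: bank2 3->3 [HIT]
step 8: bank0 2->8 [CONFLICT]
step 9: bank0 8->9 [CONFLICT]
step 10: bank1 None->5 [EMPTY]
step 11: bank1 5->0 [CONFLICT]
step 12: bank0 9->9 [HIT]
step 13: bank2 3->3 [HIT]
step 14: bank1 0->0 [HIT]

CLASS = HIT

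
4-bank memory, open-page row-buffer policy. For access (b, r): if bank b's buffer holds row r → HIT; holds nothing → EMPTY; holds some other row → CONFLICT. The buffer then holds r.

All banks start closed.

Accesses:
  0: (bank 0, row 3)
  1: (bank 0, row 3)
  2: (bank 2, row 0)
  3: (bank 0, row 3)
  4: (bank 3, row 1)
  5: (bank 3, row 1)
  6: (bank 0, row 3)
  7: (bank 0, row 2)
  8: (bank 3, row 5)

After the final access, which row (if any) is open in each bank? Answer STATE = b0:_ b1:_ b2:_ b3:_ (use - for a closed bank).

STATE = b0:2 b1:- b2:0 b3:5

0: bank 0 row 3 — prev None → EMPTY
1: bank 0 row 3 — prev 3 → HIT
2: bank 2 row 0 — prev None → EMPTY
3: bank 0 row 3 — prev 3 → HIT
4: bank 3 row 1 — prev None → EMPTY
5: bank 3 row 1 — prev 1 → HIT
6: bank 0 row 3 — prev 3 → HIT
7: bank 0 row 2 — prev 3 → CONFLICT
8: bank 3 row 5 — prev 1 → CONFLICT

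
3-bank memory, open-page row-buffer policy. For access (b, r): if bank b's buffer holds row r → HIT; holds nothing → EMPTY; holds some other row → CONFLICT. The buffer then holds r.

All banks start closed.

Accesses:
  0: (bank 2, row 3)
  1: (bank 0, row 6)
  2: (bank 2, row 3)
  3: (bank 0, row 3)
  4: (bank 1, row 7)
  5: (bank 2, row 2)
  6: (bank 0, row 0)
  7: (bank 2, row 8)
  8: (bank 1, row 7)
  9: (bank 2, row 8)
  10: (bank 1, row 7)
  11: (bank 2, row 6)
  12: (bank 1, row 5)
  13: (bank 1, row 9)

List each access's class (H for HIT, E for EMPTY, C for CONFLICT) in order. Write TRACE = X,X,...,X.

TRACE = E,E,H,C,E,C,C,C,H,H,H,C,C,C

0: bank 2 row 3 — prev None → EMPTY
1: bank 0 row 6 — prev None → EMPTY
2: bank 2 row 3 — prev 3 → HIT
3: bank 0 row 3 — prev 6 → CONFLICT
4: bank 1 row 7 — prev None → EMPTY
5: bank 2 row 2 — prev 3 → CONFLICT
6: bank 0 row 0 — prev 3 → CONFLICT
7: bank 2 row 8 — prev 2 → CONFLICT
8: bank 1 row 7 — prev 7 → HIT
9: bank 2 row 8 — prev 8 → HIT
10: bank 1 row 7 — prev 7 → HIT
11: bank 2 row 6 — prev 8 → CONFLICT
12: bank 1 row 5 — prev 7 → CONFLICT
13: bank 1 row 9 — prev 5 → CONFLICT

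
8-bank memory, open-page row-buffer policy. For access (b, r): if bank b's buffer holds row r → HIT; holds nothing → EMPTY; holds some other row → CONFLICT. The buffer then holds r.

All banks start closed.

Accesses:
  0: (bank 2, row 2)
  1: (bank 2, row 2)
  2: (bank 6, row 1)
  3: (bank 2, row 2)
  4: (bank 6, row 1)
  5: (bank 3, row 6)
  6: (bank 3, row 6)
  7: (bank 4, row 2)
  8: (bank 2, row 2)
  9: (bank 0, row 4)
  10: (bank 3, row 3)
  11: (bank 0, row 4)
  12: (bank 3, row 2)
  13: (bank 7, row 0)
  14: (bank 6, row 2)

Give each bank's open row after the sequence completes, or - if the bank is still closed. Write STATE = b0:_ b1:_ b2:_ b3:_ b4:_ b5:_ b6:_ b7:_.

STATE = b0:4 b1:- b2:2 b3:2 b4:2 b5:- b6:2 b7:0

0: bank 2 row 2 — prev None → EMPTY
1: bank 2 row 2 — prev 2 → HIT
2: bank 6 row 1 — prev None → EMPTY
3: bank 2 row 2 — prev 2 → HIT
4: bank 6 row 1 — prev 1 → HIT
5: bank 3 row 6 — prev None → EMPTY
6: bank 3 row 6 — prev 6 → HIT
7: bank 4 row 2 — prev None → EMPTY
8: bank 2 row 2 — prev 2 → HIT
9: bank 0 row 4 — prev None → EMPTY
10: bank 3 row 3 — prev 6 → CONFLICT
11: bank 0 row 4 — prev 4 → HIT
12: bank 3 row 2 — prev 3 → CONFLICT
13: bank 7 row 0 — prev None → EMPTY
14: bank 6 row 2 — prev 1 → CONFLICT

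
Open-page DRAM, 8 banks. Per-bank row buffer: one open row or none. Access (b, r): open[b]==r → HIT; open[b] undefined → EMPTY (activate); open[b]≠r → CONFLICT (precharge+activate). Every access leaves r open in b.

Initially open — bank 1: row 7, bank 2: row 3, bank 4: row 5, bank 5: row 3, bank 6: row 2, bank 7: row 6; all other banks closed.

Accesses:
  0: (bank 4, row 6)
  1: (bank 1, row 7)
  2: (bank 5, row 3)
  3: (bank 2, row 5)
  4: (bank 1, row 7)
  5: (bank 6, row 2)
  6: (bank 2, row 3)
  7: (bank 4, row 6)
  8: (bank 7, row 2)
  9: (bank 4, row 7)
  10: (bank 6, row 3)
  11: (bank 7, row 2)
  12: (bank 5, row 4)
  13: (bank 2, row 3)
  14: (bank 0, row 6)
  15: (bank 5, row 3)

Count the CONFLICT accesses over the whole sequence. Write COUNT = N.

#0 (4,6) C  (was 5)
#1 (1,7) H  (was 7)
#2 (5,3) H  (was 3)
#3 (2,5) C  (was 3)
#4 (1,7) H  (was 7)
#5 (6,2) H  (was 2)
#6 (2,3) C  (was 5)
#7 (4,6) H  (was 6)
#8 (7,2) C  (was 6)
#9 (4,7) C  (was 6)
#10 (6,3) C  (was 2)
#11 (7,2) H  (was 2)
#12 (5,4) C  (was 3)
#13 (2,3) H  (was 3)
#14 (0,6) E
#15 (5,3) C  (was 4)

COUNT = 8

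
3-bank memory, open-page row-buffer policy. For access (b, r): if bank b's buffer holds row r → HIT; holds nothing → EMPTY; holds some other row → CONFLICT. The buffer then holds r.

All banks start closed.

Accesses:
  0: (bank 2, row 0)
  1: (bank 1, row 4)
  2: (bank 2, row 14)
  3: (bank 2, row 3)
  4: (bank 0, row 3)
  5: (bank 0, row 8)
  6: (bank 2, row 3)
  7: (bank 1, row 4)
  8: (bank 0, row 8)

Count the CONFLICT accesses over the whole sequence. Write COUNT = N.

COUNT = 3

#0 (2,0) E
#1 (1,4) E
#2 (2,14) C  (was 0)
#3 (2,3) C  (was 14)
#4 (0,3) E
#5 (0,8) C  (was 3)
#6 (2,3) H  (was 3)
#7 (1,4) H  (was 4)
#8 (0,8) H  (was 8)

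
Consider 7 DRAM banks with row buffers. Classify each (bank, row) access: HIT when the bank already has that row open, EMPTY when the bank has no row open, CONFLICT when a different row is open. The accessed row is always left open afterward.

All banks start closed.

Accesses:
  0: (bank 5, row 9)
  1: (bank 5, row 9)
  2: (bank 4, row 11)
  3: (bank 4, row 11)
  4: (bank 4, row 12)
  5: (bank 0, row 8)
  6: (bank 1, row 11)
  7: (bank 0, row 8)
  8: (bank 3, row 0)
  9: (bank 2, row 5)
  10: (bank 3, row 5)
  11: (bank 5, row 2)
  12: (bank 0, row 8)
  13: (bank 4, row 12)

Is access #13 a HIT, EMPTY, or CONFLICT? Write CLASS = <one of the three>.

  [0] b5 r9: no row ⇒ E
  [1] b5 r9: had r9 ⇒ H
  [2] b4 r11: no row ⇒ E
  [3] b4 r11: had r11 ⇒ H
  [4] b4 r12: had r11 ⇒ C
  [5] b0 r8: no row ⇒ E
  [6] b1 r11: no row ⇒ E
  [7] b0 r8: had r8 ⇒ H
  [8] b3 r0: no row ⇒ E
  [9] b2 r5: no row ⇒ E
  [10] b3 r5: had r0 ⇒ C
  [11] b5 r2: had r9 ⇒ C
  [12] b0 r8: had r8 ⇒ H
  [13] b4 r12: had r12 ⇒ H

CLASS = HIT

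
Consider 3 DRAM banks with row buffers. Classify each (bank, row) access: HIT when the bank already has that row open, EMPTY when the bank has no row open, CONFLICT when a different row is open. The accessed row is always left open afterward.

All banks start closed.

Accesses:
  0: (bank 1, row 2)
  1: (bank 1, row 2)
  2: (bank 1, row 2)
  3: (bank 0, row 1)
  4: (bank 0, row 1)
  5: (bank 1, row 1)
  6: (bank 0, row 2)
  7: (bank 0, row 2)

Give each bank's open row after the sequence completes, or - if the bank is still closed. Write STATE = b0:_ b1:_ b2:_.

#0 (1,2) E
#1 (1,2) H  (was 2)
#2 (1,2) H  (was 2)
#3 (0,1) E
#4 (0,1) H  (was 1)
#5 (1,1) C  (was 2)
#6 (0,2) C  (was 1)
#7 (0,2) H  (was 2)

STATE = b0:2 b1:1 b2:-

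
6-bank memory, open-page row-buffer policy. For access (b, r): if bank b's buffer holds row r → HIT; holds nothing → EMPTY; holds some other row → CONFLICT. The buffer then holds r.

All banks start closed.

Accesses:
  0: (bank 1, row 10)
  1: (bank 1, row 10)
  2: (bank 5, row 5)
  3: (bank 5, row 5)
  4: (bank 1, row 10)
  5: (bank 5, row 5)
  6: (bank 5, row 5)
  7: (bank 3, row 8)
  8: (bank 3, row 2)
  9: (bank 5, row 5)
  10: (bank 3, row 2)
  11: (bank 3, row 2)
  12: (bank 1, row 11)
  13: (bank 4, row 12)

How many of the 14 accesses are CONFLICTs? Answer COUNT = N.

COUNT = 2

step 0: bank1 None->10 [EMPTY]
step 1: bank1 10->10 [HIT]
step 2: bank5 None->5 [EMPTY]
step 3: bank5 5->5 [HIT]
step 4: bank1 10->10 [HIT]
step 5: bank5 5->5 [HIT]
step 6: bank5 5->5 [HIT]
step 7: bank3 None->8 [EMPTY]
step 8: bank3 8->2 [CONFLICT]
step 9: bank5 5->5 [HIT]
step 10: bank3 2->2 [HIT]
step 11: bank3 2->2 [HIT]
step 12: bank1 10->11 [CONFLICT]
step 13: bank4 None->12 [EMPTY]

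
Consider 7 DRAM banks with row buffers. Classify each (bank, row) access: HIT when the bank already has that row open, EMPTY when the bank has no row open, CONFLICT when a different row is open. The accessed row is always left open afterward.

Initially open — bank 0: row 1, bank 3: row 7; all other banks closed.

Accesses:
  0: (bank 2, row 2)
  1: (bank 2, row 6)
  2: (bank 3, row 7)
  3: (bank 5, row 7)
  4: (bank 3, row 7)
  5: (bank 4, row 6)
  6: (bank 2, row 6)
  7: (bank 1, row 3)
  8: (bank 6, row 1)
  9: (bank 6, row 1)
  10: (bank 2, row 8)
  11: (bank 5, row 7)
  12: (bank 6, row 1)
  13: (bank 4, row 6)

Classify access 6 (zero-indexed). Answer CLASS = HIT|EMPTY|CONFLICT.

step 0: bank2 None->2 [EMPTY]
step 1: bank2 2->6 [CONFLICT]
step 2: bank3 7->7 [HIT]
step 3: bank5 None->7 [EMPTY]
step 4: bank3 7->7 [HIT]
step 5: bank4 None->6 [EMPTY]
step 6: bank2 6->6 [HIT]
step 7: bank1 None->3 [EMPTY]
step 8: bank6 None->1 [EMPTY]
step 9: bank6 1->1 [HIT]
step 10: bank2 6->8 [CONFLICT]
step 11: bank5 7->7 [HIT]
step 12: bank6 1->1 [HIT]
step 13: bank4 6->6 [HIT]

CLASS = HIT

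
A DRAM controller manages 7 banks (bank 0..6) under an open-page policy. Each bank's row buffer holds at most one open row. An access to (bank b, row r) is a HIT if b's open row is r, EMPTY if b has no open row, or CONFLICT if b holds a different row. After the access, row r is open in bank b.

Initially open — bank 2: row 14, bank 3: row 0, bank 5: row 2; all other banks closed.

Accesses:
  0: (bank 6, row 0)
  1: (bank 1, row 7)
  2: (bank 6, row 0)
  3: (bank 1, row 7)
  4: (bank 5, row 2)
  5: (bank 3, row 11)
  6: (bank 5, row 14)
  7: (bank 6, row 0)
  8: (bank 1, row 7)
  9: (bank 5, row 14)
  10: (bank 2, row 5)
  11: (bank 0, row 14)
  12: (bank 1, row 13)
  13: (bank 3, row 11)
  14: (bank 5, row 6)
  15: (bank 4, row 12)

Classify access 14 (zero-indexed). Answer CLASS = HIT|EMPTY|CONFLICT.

CLASS = CONFLICT

0: bank 6 row 0 — prev None → EMPTY
1: bank 1 row 7 — prev None → EMPTY
2: bank 6 row 0 — prev 0 → HIT
3: bank 1 row 7 — prev 7 → HIT
4: bank 5 row 2 — prev 2 → HIT
5: bank 3 row 11 — prev 0 → CONFLICT
6: bank 5 row 14 — prev 2 → CONFLICT
7: bank 6 row 0 — prev 0 → HIT
8: bank 1 row 7 — prev 7 → HIT
9: bank 5 row 14 — prev 14 → HIT
10: bank 2 row 5 — prev 14 → CONFLICT
11: bank 0 row 14 — prev None → EMPTY
12: bank 1 row 13 — prev 7 → CONFLICT
13: bank 3 row 11 — prev 11 → HIT
14: bank 5 row 6 — prev 14 → CONFLICT
15: bank 4 row 12 — prev None → EMPTY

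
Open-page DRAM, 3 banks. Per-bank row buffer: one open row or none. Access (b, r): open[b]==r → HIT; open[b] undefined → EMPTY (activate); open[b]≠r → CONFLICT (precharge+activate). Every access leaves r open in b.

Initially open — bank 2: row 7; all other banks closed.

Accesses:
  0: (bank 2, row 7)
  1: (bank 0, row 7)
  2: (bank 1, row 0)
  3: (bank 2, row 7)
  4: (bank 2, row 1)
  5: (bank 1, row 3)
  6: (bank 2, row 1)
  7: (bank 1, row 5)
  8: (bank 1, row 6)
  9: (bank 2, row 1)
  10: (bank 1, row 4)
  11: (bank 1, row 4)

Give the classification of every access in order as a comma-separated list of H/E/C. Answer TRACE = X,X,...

TRACE = H,E,E,H,C,C,H,C,C,H,C,H

  [0] b2 r7: had r7 ⇒ H
  [1] b0 r7: no row ⇒ E
  [2] b1 r0: no row ⇒ E
  [3] b2 r7: had r7 ⇒ H
  [4] b2 r1: had r7 ⇒ C
  [5] b1 r3: had r0 ⇒ C
  [6] b2 r1: had r1 ⇒ H
  [7] b1 r5: had r3 ⇒ C
  [8] b1 r6: had r5 ⇒ C
  [9] b2 r1: had r1 ⇒ H
  [10] b1 r4: had r6 ⇒ C
  [11] b1 r4: had r4 ⇒ H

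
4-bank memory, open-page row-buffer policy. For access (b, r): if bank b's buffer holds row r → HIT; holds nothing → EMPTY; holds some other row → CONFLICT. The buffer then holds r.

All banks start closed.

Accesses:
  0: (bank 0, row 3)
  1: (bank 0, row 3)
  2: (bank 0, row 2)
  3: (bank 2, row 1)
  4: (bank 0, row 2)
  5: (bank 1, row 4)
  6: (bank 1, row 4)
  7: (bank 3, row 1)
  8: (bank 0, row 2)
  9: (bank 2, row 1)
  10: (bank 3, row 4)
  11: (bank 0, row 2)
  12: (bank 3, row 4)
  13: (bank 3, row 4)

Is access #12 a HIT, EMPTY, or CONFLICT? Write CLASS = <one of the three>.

CLASS = HIT

step 0: bank0 None->3 [EMPTY]
step 1: bank0 3->3 [HIT]
step 2: bank0 3->2 [CONFLICT]
step 3: bank2 None->1 [EMPTY]
step 4: bank0 2->2 [HIT]
step 5: bank1 None->4 [EMPTY]
step 6: bank1 4->4 [HIT]
step 7: bank3 None->1 [EMPTY]
step 8: bank0 2->2 [HIT]
step 9: bank2 1->1 [HIT]
step 10: bank3 1->4 [CONFLICT]
step 11: bank0 2->2 [HIT]
step 12: bank3 4->4 [HIT]
step 13: bank3 4->4 [HIT]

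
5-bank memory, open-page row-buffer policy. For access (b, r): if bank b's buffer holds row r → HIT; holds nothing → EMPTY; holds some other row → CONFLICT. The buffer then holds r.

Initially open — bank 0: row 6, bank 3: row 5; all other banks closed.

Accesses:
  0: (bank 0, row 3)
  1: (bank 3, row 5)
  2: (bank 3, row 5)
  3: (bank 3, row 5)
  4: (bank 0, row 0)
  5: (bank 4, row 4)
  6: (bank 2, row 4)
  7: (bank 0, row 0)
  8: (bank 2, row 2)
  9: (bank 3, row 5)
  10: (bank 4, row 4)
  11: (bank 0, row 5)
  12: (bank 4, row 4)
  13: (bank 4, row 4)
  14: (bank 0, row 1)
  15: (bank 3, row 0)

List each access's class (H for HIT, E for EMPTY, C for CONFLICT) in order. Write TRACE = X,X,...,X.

step 0: bank0 6->3 [CONFLICT]
step 1: bank3 5->5 [HIT]
step 2: bank3 5->5 [HIT]
step 3: bank3 5->5 [HIT]
step 4: bank0 3->0 [CONFLICT]
step 5: bank4 None->4 [EMPTY]
step 6: bank2 None->4 [EMPTY]
step 7: bank0 0->0 [HIT]
step 8: bank2 4->2 [CONFLICT]
step 9: bank3 5->5 [HIT]
step 10: bank4 4->4 [HIT]
step 11: bank0 0->5 [CONFLICT]
step 12: bank4 4->4 [HIT]
step 13: bank4 4->4 [HIT]
step 14: bank0 5->1 [CONFLICT]
step 15: bank3 5->0 [CONFLICT]

TRACE = C,H,H,H,C,E,E,H,C,H,H,C,H,H,C,C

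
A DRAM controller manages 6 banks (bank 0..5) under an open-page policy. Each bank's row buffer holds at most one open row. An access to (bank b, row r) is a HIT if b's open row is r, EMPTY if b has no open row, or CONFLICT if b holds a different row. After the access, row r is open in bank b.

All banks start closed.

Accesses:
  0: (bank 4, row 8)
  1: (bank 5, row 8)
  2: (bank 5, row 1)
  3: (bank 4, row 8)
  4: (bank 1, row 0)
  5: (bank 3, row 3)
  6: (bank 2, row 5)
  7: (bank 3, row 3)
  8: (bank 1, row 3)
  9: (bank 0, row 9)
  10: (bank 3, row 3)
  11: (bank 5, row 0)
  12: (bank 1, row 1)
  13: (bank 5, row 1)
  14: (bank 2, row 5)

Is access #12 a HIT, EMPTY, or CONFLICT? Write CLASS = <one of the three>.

CLASS = CONFLICT

0: bank 4 row 8 — prev None → EMPTY
1: bank 5 row 8 — prev None → EMPTY
2: bank 5 row 1 — prev 8 → CONFLICT
3: bank 4 row 8 — prev 8 → HIT
4: bank 1 row 0 — prev None → EMPTY
5: bank 3 row 3 — prev None → EMPTY
6: bank 2 row 5 — prev None → EMPTY
7: bank 3 row 3 — prev 3 → HIT
8: bank 1 row 3 — prev 0 → CONFLICT
9: bank 0 row 9 — prev None → EMPTY
10: bank 3 row 3 — prev 3 → HIT
11: bank 5 row 0 — prev 1 → CONFLICT
12: bank 1 row 1 — prev 3 → CONFLICT
13: bank 5 row 1 — prev 0 → CONFLICT
14: bank 2 row 5 — prev 5 → HIT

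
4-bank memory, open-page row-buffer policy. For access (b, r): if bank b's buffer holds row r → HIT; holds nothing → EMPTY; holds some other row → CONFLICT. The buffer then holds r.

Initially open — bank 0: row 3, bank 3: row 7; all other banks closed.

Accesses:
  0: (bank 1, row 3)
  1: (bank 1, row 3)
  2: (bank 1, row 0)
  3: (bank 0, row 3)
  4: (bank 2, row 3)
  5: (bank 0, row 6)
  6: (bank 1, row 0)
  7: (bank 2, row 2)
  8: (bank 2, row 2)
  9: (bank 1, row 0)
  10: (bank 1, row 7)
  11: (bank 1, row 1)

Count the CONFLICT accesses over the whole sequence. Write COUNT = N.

COUNT = 5

step 0: bank1 None->3 [EMPTY]
step 1: bank1 3->3 [HIT]
step 2: bank1 3->0 [CONFLICT]
step 3: bank0 3->3 [HIT]
step 4: bank2 None->3 [EMPTY]
step 5: bank0 3->6 [CONFLICT]
step 6: bank1 0->0 [HIT]
step 7: bank2 3->2 [CONFLICT]
step 8: bank2 2->2 [HIT]
step 9: bank1 0->0 [HIT]
step 10: bank1 0->7 [CONFLICT]
step 11: bank1 7->1 [CONFLICT]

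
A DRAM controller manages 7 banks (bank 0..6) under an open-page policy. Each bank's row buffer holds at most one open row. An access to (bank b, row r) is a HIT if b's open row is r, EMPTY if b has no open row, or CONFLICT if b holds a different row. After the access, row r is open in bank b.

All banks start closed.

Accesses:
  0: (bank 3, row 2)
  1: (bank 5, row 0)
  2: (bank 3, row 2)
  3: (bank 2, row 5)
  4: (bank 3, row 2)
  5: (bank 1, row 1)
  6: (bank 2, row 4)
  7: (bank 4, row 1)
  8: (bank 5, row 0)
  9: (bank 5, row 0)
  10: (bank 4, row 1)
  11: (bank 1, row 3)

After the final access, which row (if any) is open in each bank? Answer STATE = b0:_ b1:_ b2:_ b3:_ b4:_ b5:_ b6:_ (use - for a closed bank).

STATE = b0:- b1:3 b2:4 b3:2 b4:1 b5:0 b6:-

0: bank 3 row 2 — prev None → EMPTY
1: bank 5 row 0 — prev None → EMPTY
2: bank 3 row 2 — prev 2 → HIT
3: bank 2 row 5 — prev None → EMPTY
4: bank 3 row 2 — prev 2 → HIT
5: bank 1 row 1 — prev None → EMPTY
6: bank 2 row 4 — prev 5 → CONFLICT
7: bank 4 row 1 — prev None → EMPTY
8: bank 5 row 0 — prev 0 → HIT
9: bank 5 row 0 — prev 0 → HIT
10: bank 4 row 1 — prev 1 → HIT
11: bank 1 row 3 — prev 1 → CONFLICT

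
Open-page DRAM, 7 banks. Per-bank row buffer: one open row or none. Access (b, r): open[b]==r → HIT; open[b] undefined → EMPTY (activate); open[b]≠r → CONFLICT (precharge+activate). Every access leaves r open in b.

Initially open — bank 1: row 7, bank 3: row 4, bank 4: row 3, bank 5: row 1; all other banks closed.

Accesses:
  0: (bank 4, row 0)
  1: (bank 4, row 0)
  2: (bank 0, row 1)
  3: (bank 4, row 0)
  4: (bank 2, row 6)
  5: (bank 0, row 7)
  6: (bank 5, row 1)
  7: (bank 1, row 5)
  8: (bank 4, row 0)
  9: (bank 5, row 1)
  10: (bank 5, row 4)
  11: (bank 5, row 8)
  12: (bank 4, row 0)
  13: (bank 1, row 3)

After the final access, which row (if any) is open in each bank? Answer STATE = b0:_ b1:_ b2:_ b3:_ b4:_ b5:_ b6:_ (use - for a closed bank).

#0 (4,0) C  (was 3)
#1 (4,0) H  (was 0)
#2 (0,1) E
#3 (4,0) H  (was 0)
#4 (2,6) E
#5 (0,7) C  (was 1)
#6 (5,1) H  (was 1)
#7 (1,5) C  (was 7)
#8 (4,0) H  (was 0)
#9 (5,1) H  (was 1)
#10 (5,4) C  (was 1)
#11 (5,8) C  (was 4)
#12 (4,0) H  (was 0)
#13 (1,3) C  (was 5)

STATE = b0:7 b1:3 b2:6 b3:4 b4:0 b5:8 b6:-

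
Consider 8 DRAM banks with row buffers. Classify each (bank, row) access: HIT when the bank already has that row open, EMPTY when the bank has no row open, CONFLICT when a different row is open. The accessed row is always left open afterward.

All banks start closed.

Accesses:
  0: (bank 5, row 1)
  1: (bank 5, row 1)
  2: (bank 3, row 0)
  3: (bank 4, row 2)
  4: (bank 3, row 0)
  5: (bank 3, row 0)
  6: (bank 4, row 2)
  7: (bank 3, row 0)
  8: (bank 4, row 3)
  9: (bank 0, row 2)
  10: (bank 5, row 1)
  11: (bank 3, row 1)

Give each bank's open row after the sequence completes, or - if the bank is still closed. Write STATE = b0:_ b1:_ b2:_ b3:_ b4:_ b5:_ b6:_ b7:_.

STATE = b0:2 b1:- b2:- b3:1 b4:3 b5:1 b6:- b7:-

0: bank 5 row 1 — prev None → EMPTY
1: bank 5 row 1 — prev 1 → HIT
2: bank 3 row 0 — prev None → EMPTY
3: bank 4 row 2 — prev None → EMPTY
4: bank 3 row 0 — prev 0 → HIT
5: bank 3 row 0 — prev 0 → HIT
6: bank 4 row 2 — prev 2 → HIT
7: bank 3 row 0 — prev 0 → HIT
8: bank 4 row 3 — prev 2 → CONFLICT
9: bank 0 row 2 — prev None → EMPTY
10: bank 5 row 1 — prev 1 → HIT
11: bank 3 row 1 — prev 0 → CONFLICT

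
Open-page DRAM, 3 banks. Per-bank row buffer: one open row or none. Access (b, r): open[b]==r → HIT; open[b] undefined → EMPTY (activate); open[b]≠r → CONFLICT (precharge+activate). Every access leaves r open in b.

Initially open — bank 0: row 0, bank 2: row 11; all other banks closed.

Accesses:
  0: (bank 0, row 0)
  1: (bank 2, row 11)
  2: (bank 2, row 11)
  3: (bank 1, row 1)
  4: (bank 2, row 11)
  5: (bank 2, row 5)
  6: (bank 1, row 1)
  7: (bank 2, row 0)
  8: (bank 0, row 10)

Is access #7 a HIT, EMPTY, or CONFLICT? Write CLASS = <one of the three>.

CLASS = CONFLICT

  [0] b0 r0: had r0 ⇒ H
  [1] b2 r11: had r11 ⇒ H
  [2] b2 r11: had r11 ⇒ H
  [3] b1 r1: no row ⇒ E
  [4] b2 r11: had r11 ⇒ H
  [5] b2 r5: had r11 ⇒ C
  [6] b1 r1: had r1 ⇒ H
  [7] b2 r0: had r5 ⇒ C
  [8] b0 r10: had r0 ⇒ C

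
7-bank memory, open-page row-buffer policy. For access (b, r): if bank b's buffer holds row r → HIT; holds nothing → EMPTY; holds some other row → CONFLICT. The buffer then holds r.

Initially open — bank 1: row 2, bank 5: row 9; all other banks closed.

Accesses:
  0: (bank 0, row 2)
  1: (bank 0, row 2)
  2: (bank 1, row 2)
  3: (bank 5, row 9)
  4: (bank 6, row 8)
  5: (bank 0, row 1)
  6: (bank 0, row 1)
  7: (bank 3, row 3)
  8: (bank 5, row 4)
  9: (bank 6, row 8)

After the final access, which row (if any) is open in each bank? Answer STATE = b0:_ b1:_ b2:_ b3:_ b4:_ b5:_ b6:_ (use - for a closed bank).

0: bank 0 row 2 — prev None → EMPTY
1: bank 0 row 2 — prev 2 → HIT
2: bank 1 row 2 — prev 2 → HIT
3: bank 5 row 9 — prev 9 → HIT
4: bank 6 row 8 — prev None → EMPTY
5: bank 0 row 1 — prev 2 → CONFLICT
6: bank 0 row 1 — prev 1 → HIT
7: bank 3 row 3 — prev None → EMPTY
8: bank 5 row 4 — prev 9 → CONFLICT
9: bank 6 row 8 — prev 8 → HIT

STATE = b0:1 b1:2 b2:- b3:3 b4:- b5:4 b6:8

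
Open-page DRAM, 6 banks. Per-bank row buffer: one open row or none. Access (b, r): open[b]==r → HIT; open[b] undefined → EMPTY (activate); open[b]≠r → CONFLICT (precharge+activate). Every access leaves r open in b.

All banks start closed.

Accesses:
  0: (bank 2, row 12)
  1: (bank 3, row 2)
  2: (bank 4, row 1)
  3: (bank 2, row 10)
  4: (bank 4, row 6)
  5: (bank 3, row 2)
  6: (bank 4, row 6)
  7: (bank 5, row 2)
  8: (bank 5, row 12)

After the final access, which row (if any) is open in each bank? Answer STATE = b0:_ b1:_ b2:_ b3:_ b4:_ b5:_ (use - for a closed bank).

step 0: bank2 None->12 [EMPTY]
step 1: bank3 None->2 [EMPTY]
step 2: bank4 None->1 [EMPTY]
step 3: bank2 12->10 [CONFLICT]
step 4: bank4 1->6 [CONFLICT]
step 5: bank3 2->2 [HIT]
step 6: bank4 6->6 [HIT]
step 7: bank5 None->2 [EMPTY]
step 8: bank5 2->12 [CONFLICT]

STATE = b0:- b1:- b2:10 b3:2 b4:6 b5:12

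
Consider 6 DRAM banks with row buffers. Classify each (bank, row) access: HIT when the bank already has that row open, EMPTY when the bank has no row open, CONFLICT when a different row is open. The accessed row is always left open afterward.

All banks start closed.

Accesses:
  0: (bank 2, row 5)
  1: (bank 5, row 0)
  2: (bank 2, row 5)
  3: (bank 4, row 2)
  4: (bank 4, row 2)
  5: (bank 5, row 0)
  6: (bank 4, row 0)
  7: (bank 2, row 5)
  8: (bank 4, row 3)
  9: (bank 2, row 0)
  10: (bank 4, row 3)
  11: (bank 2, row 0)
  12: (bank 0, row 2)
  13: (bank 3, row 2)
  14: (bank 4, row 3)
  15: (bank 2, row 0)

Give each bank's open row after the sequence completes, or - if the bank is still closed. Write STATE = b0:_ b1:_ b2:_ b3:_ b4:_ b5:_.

STATE = b0:2 b1:- b2:0 b3:2 b4:3 b5:0

0: bank 2 row 5 — prev None → EMPTY
1: bank 5 row 0 — prev None → EMPTY
2: bank 2 row 5 — prev 5 → HIT
3: bank 4 row 2 — prev None → EMPTY
4: bank 4 row 2 — prev 2 → HIT
5: bank 5 row 0 — prev 0 → HIT
6: bank 4 row 0 — prev 2 → CONFLICT
7: bank 2 row 5 — prev 5 → HIT
8: bank 4 row 3 — prev 0 → CONFLICT
9: bank 2 row 0 — prev 5 → CONFLICT
10: bank 4 row 3 — prev 3 → HIT
11: bank 2 row 0 — prev 0 → HIT
12: bank 0 row 2 — prev None → EMPTY
13: bank 3 row 2 — prev None → EMPTY
14: bank 4 row 3 — prev 3 → HIT
15: bank 2 row 0 — prev 0 → HIT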